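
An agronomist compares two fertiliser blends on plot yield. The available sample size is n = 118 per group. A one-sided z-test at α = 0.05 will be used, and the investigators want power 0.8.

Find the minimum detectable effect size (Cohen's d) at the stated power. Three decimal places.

Need Φ(δ − 1.645) = 0.8, so δ = 1.645 + 0.842 = 2.486.
δ = d·√(n/2) ⇒ d = δ/√(n/2) = 2.486/√(118/2) = 0.3237.

d ≈ 0.324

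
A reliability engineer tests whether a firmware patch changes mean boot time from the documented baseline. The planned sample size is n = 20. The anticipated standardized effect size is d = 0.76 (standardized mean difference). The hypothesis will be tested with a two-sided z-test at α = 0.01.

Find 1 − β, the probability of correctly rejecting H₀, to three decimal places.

Power ≈ 0.795

Noncentrality parameter: δ = d·√n = 0.76 × √20 = 3.3988
Two-sided α = 0.01 → critical value z_{0.005} = 2.576.
Power = Φ(δ − 2.576) + Φ(−δ − 2.576) = Φ(0.823) + Φ(-5.975) = 0.7947 + 0.0000 = 0.7947.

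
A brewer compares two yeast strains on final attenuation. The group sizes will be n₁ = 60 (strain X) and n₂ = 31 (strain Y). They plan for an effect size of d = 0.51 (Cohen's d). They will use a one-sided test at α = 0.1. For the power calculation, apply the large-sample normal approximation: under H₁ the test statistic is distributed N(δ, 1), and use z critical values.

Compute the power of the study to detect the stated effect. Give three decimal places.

Noncentrality parameter: δ = d / √(1/n₁ + 1/n₂) = 0.51 / √(1/60 + 1/31) = 2.3057
One-sided α = 0.1 → critical value z_{0.1} = 1.282.
Power = P(Z > 1.282 − δ) = Φ(1.024) = 0.8471.

Power ≈ 0.847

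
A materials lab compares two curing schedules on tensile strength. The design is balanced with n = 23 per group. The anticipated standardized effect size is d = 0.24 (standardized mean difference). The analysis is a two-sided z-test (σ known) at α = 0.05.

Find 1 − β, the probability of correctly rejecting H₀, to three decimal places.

Power ≈ 0.129

Noncentrality parameter: δ = d·√(n/2) = 0.24 × √(23/2) = 0.8139
Critical value for a two-sided test at α = 0.05: z_{α/2} = 1.960.
Power = Φ(δ − 1.960) + Φ(−δ − 1.960) = Φ(-1.146) + Φ(-2.774) = 0.1259 + 0.0028 = 0.1287.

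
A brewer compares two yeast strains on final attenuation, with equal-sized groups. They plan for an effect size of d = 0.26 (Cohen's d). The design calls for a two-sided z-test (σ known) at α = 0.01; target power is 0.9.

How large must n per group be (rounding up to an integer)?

n = 441 per group

Set Φ(δ − 2.576) = 0.9; then δ − 2.576 = Φ⁻¹(0.9) = 1.282, giving δ = 3.857.
(The Φ(−δ − z_{α/2}) term is vanishingly small for δ > 0 and is dropped in the standard sample-size formula.)
δ = d·√(n/2) ⇒ n = 2(δ/d)² = 2 × (3.857 / 0.26)² = 440.22.
Rounding up, n = 441 per group.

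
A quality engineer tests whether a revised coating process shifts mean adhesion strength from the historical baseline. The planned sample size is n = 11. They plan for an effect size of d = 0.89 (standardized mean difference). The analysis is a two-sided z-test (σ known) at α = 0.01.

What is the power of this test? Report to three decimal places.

Noncentrality parameter: δ = d·√n = 0.89 × √11 = 2.9518
Two-sided α = 0.01 → critical value z_{0.005} = 2.576.
Power = Φ(δ − 2.576) + Φ(−δ − 2.576) = Φ(0.376) + Φ(-5.528) = 0.6465 + 0.0000 = 0.6465.

Power ≈ 0.647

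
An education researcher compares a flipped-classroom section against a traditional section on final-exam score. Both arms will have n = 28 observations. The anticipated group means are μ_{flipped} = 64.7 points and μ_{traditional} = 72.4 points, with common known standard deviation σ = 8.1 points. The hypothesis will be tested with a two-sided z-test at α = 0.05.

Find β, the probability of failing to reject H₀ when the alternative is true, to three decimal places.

Standardized effect: d = |μ_{flipped} − μ_{traditional}| / σ = |64.7 − 72.4| / 8.1 = 0.9506
Noncentrality parameter: δ = d·√(n/2) = 0.9506 × √(28/2) = 3.5569
Critical value for a two-sided test at α = 0.05: z_{α/2} = 1.960.
Power = Φ(δ − 1.960) + Φ(−δ − 1.960) = Φ(1.597) + Φ(-5.517) = 0.9449 + 0.0000 = 0.9449.
Type II error: β = 1 − power = 1 − 0.9449 = 0.0551.

β ≈ 0.055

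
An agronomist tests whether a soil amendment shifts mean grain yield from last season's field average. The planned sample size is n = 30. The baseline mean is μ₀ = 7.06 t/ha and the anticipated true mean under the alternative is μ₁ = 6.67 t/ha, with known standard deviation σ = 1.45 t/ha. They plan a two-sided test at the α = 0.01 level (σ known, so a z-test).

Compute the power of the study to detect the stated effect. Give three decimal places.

Standardized effect: d = |μ₁ − μ₀| / σ = |6.67 − 7.06| / 1.45 = 0.2690
Noncentrality parameter: δ = d·√n = 0.2690 × √30 = 1.4732
Critical value for a two-sided test at α = 0.01: z_{α/2} = 2.576.
Power = Φ(δ − 2.576) + Φ(−δ − 2.576) = Φ(-1.103) + Φ(-4.049) = 0.1351 + 0.0000 = 0.1351.

Power ≈ 0.135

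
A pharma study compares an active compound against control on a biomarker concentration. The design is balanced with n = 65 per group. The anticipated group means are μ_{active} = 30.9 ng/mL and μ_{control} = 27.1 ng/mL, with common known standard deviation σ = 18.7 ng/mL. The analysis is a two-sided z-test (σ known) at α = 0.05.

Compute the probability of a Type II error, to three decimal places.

Standardized effect: d = |μ_{active} − μ_{control}| / σ = |30.9 − 27.1| / 18.7 = 0.2032
Noncentrality parameter: δ = d·√(n/2) = 0.2032 × √(65/2) = 1.1585
Two-sided α = 0.05 → critical value z_{0.025} = 1.960.
Power = Φ(δ − 1.960) + Φ(−δ − 1.960) = Φ(-0.801) + Φ(-3.118) = 0.2114 + 0.0009 = 0.2123.
Type II error: β = 1 − power = 1 − 0.2123 = 0.7877.

β ≈ 0.788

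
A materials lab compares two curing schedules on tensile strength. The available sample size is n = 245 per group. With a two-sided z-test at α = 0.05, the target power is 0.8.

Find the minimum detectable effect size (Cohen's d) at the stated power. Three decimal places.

d ≈ 0.253

Need Φ(δ − 1.960) = 0.8, so δ = 1.960 + 0.842 = 2.802.
(Lower-tail contribution to power is negligible for δ > 0.)
δ = d·√(n/2) ⇒ d = δ/√(n/2) = 2.802/√(245/2) = 0.2531.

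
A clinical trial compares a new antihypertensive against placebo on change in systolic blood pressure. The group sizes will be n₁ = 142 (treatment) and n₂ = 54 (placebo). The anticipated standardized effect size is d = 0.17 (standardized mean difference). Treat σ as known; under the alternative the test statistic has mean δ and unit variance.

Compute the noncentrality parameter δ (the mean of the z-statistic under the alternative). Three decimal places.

The noncentrality parameter scales effect size by the design's sample-size factor: δ = d / √(1/n₁ + 1/n₂) = 0.17 / √(1/142 + 1/54) = 1.0633

δ ≈ 1.063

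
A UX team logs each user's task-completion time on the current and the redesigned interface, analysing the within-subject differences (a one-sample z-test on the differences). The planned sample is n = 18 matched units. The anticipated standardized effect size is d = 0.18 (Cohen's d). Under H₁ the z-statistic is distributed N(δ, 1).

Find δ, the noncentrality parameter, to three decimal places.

δ = d·√n = 0.18 × √18 = 0.7637

δ ≈ 0.764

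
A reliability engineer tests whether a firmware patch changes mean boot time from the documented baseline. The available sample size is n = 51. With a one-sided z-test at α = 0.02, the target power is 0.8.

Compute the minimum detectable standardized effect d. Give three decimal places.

Required noncentrality: δ = z_{0.02} + z_{0.20} = 2.054 + 0.842 = 2.895.
δ = d·√n ⇒ d = δ/√n = 2.895/√51 = 0.4054.

d ≈ 0.405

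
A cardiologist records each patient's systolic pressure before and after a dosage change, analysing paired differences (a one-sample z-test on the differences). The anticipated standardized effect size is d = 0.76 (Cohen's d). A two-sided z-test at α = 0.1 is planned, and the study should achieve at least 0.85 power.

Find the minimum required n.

For power 0.85 need Φ(δ − z_{0.05}) = 0.85, so δ = z_{0.05} + z_{0.15} = 1.645 + 1.036 = 2.681.
(The Φ(−δ − z_{α/2}) term is vanishingly small for δ > 0 and is dropped in the standard sample-size formula.)
δ = d·√n ⇒ n = (δ/d)² = (2.681 / 0.76)² = 12.45.
Round up to the next whole unit.

n = 13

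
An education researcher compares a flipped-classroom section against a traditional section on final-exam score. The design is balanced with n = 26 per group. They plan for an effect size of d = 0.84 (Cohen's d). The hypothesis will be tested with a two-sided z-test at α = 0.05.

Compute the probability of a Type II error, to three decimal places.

Noncentrality parameter: λ = d·√(n/2) = 0.84 × √(26/2) = 3.0287
Two-sided α = 0.05 → critical value z_{0.025} = 1.960.
Power = Φ(λ − 1.960) + Φ(−λ − 1.960) = Φ(1.069) + Φ(-4.989) = 0.8574 + 0.0000 = 0.8574.
Type II error: β = 1 − power = 1 − 0.8574 = 0.1426.

β ≈ 0.143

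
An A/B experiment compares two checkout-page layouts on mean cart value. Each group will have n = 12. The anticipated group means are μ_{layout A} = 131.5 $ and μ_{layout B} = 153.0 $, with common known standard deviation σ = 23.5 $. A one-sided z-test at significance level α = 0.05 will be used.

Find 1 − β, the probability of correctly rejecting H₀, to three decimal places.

Standardized effect: d = |μ_{layout A} − μ_{layout B}| / σ = |131.5 − 153.0| / 23.5 = 0.9149
Noncentrality parameter: δ = d·√(n/2) = 0.9149 × √(12/2) = 2.2410
Critical value for a one-sided test at α = 0.05: z_α = 1.645.
Power = Φ(δ − 1.645) = Φ(0.596) = 0.7245.

Power ≈ 0.724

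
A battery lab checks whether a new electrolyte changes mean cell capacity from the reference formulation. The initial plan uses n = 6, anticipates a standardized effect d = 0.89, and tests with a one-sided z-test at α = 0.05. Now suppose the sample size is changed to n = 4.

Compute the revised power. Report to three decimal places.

With n = 4: δ = d·√n = 0.89 × √4 = 1.7800. Critical value z_{0.05} = 1.645.
Revised power = Φ(δ − 1.645) = Φ(0.135) = 0.5538.

Power ≈ 0.554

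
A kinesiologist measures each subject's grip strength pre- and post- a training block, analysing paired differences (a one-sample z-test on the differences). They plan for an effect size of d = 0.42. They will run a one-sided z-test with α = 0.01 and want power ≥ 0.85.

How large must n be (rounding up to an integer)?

n = 65

Set Φ(δ − 2.326) = 0.85; then δ − 2.326 = Φ⁻¹(0.85) = 1.036, giving δ = 3.363.
δ = d·√n ⇒ n = (δ/d)² = (3.363 / 0.42)² = 64.11.
Round up to the next whole unit.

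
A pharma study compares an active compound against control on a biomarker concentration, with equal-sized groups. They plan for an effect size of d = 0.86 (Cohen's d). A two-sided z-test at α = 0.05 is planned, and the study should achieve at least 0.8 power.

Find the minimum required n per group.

For power 0.8 need Φ(δ − z_{0.025}) = 0.8, so δ = z_{0.025} + z_{0.20} = 1.960 + 0.842 = 2.802.
(The Φ(−δ − z_{α/2}) term is vanishingly small for δ > 0 and is dropped in the standard sample-size formula.)
δ = d·√(n/2) ⇒ n = 2(δ/d)² = 2 × (2.802 / 0.86)² = 21.22.
Rounding up, n = 22 per group.

n = 22 per group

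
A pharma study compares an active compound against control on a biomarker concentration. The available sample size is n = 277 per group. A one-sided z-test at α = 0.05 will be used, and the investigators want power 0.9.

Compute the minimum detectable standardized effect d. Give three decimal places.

d ≈ 0.249

Need Φ(δ − 1.645) = 0.9, so δ = 1.645 + 1.282 = 2.926.
δ = d·√(n/2) ⇒ d = δ/√(n/2) = 2.926/√(277/2) = 0.2487.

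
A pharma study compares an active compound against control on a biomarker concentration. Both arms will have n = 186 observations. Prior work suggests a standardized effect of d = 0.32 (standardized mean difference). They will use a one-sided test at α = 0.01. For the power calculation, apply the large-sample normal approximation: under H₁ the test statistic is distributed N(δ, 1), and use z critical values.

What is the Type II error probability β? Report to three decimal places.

Noncentrality parameter: δ = d·√(n/2) = 0.32 × √(186/2) = 3.0860
Critical value for a one-sided test at α = 0.01: z_α = 2.326.
Power = Φ(δ − 2.326) = Φ(0.760) = 0.7763.
Type II error: β = 1 − power = 1 − 0.7763 = 0.2237.

β ≈ 0.224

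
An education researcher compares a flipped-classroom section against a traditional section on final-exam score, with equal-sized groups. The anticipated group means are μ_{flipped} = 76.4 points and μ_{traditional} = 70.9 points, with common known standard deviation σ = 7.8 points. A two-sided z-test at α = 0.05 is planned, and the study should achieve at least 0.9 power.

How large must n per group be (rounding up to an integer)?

Standardized effect: d = |μ_{flipped} − μ_{traditional}| / σ = |76.4 − 70.9| / 7.8 = 0.7051
Set Φ(δ − 1.960) = 0.9; then δ − 1.960 = Φ⁻¹(0.9) = 1.282, giving δ = 3.242.
(For δ > 0 the lower-tail rejection region contributes negligibly to power, so the one-term inversion is standard.)
δ = d·√(n/2) ⇒ n = 2(δ/d)² = 2 × (3.242 / 0.7051)² = 42.27.
Rounding up, n = 43 per group.

n = 43 per group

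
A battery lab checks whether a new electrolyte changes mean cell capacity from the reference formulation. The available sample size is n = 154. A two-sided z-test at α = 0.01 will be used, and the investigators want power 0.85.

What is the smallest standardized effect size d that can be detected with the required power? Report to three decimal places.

Required noncentrality: δ = z_{0.005} + z_{0.15} = 2.576 + 1.036 = 3.612.
(The second rejection-region term Φ(−δ − z_{α/2}) is negligible and dropped.)
δ = d·√n ⇒ d = δ/√n = 3.612/√154 = 0.2911.

d ≈ 0.291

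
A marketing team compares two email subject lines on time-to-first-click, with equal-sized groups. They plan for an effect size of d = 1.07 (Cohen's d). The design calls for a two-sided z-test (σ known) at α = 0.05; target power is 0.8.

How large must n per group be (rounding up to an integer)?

n = 14 per group

Set Φ(δ − 1.960) = 0.8; then δ − 1.960 = Φ⁻¹(0.8) = 0.842, giving δ = 2.802.
(Ignoring the negligible lower-tail rejection probability gives the usual closed-form inversion.)
δ = d·√(n/2) ⇒ n = 2(δ/d)² = 2 × (2.802 / 1.07)² = 13.71.
Round up to the next whole unit.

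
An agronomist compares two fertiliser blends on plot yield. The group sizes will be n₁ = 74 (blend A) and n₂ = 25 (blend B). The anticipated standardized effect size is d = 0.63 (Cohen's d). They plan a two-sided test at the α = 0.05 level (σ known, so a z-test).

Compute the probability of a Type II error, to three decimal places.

Noncentrality parameter: δ = d / √(1/n₁ + 1/n₂) = 0.63 / √(1/74 + 1/25) = 2.7234
Two-sided α = 0.05 → critical value z_{0.025} = 1.960.
Power = Φ(δ − 1.960) + Φ(−δ − 1.960) = Φ(0.763) + Φ(-4.683) = 0.7774 + 0.0000 = 0.7774.
Type II error: β = 1 − power = 1 − 0.7774 = 0.2226.

β ≈ 0.223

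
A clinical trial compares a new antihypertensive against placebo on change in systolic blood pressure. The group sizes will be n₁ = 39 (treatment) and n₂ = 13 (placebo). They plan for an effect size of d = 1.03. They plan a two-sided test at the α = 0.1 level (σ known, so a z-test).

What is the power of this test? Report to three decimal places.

Noncentrality parameter: δ = d / √(1/n₁ + 1/n₂) = 1.03 / √(1/39 + 1/13) = 3.2162
Two-sided α = 0.1 → critical value z_{0.05} = 1.645.
Power = Φ(δ − 1.645) + Φ(−δ − 1.645) = Φ(1.571) + Φ(-4.861) = 0.9419 + 0.0000 = 0.9419.

Power ≈ 0.942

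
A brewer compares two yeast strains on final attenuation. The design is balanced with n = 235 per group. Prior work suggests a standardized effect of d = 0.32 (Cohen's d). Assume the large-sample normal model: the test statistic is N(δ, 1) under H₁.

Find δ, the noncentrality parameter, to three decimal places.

δ = d·√(n/2) = 0.32 × √(235/2) = 3.4687

δ ≈ 3.469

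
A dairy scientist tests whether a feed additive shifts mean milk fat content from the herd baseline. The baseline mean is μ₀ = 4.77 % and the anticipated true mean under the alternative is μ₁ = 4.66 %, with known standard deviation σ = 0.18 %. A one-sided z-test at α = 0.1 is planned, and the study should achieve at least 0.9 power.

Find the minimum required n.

Standardized effect: d = |μ₁ − μ₀| / σ = |4.66 − 4.77| / 0.18 = 0.6111
Set Φ(δ − 1.282) = 0.9; then δ − 1.282 = Φ⁻¹(0.9) = 1.282, giving δ = 2.563.
δ = d·√n ⇒ n = (δ/d)² = (2.563 / 0.6111)² = 17.59.
Rounding up, n = 18.

n = 18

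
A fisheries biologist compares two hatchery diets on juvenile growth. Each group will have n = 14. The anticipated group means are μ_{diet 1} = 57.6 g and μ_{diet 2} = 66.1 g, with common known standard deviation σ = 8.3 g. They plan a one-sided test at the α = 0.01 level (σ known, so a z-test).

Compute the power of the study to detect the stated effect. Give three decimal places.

Power ≈ 0.649

Standardized effect: d = |μ_{diet 1} − μ_{diet 2}| / σ = |57.6 − 66.1| / 8.3 = 1.0241
Noncentrality parameter: δ = d·√(n/2) = 1.0241 × √(14/2) = 2.7095
Critical value for a one-sided test at α = 0.01: z_α = 2.326.
Power = Φ(δ − 2.326) = Φ(0.383) = 0.6492.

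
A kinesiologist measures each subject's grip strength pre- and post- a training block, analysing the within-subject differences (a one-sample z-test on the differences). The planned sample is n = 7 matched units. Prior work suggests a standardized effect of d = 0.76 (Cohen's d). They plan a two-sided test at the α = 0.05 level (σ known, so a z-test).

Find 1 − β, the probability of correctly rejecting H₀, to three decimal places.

Noncentrality parameter: δ = d·√n = 0.76 × √7 = 2.0108
Two-sided α = 0.05 → critical value z_{0.025} = 1.960.
Power = Φ(δ − 1.960) + Φ(−δ − 1.960) = Φ(0.051) + Φ(-3.971) = 0.5203 + 0.0000 = 0.5203.

Power ≈ 0.520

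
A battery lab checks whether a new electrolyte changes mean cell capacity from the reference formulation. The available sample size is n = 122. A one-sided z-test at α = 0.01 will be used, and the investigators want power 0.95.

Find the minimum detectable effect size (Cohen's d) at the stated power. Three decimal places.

Required noncentrality: δ = z_{0.01} + z_{0.05} = 2.326 + 1.645 = 3.971.
δ = d·√n ⇒ d = δ/√n = 3.971/√122 = 0.3595.

d ≈ 0.360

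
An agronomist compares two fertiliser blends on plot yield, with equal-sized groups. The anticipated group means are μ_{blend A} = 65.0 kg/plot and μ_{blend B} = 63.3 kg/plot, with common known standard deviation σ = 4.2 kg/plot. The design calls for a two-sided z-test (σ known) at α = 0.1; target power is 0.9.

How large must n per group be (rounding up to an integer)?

Standardized effect: d = |μ_{blend A} − μ_{blend B}| / σ = |65.0 − 63.3| / 4.2 = 0.4048
Set Φ(δ − 1.645) = 0.9; then δ − 1.645 = Φ⁻¹(0.9) = 1.282, giving δ = 2.926.
(The Φ(−δ − z_{α/2}) term is vanishingly small for δ > 0 and is dropped in the standard sample-size formula.)
δ = d·√(n/2) ⇒ n = 2(δ/d)² = 2 × (2.926 / 0.4048)² = 104.54.
Round up to the next whole unit.

n = 105 per group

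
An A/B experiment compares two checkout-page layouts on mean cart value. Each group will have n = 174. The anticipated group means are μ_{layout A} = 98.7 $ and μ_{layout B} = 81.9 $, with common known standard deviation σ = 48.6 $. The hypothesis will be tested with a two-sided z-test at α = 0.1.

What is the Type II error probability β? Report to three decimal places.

β ≈ 0.057

Standardized effect: d = |μ_{layout A} − μ_{layout B}| / σ = |98.7 − 81.9| / 48.6 = 0.3457
Noncentrality parameter: δ = d·√(n/2) = 0.3457 × √(174/2) = 3.2243
Two-sided α = 0.1 → critical value z_{0.05} = 1.645.
Power = Φ(δ − 1.645) + Φ(−δ − 1.645) = Φ(1.579) + Φ(-4.869) = 0.9429 + 0.0000 = 0.9429.
Type II error: β = 1 − power = 1 − 0.9429 = 0.0571.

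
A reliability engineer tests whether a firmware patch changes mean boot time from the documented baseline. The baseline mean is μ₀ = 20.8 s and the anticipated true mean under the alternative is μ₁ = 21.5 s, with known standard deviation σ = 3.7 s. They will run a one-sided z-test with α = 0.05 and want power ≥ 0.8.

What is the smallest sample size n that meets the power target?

Standardized effect: d = |μ₁ − μ₀| / σ = |21.5 − 20.8| / 3.7 = 0.1892
For power 0.8 need Φ(δ − z_{0.05}) = 0.8, so δ = z_{0.05} + z_{0.20} = 1.645 + 0.842 = 2.486.
δ = d·√n ⇒ n = (δ/d)² = (2.486 / 0.1892)² = 172.73.
Round up to the next whole unit.

n = 173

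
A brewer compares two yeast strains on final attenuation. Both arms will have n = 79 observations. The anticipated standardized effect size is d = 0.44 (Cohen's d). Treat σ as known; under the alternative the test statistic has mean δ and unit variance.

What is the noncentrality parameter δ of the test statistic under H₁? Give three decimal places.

The noncentrality parameter scales effect size by the design's sample-size factor: δ = d·√(n/2) = 0.44 × √(79/2) = 2.7654

δ ≈ 2.765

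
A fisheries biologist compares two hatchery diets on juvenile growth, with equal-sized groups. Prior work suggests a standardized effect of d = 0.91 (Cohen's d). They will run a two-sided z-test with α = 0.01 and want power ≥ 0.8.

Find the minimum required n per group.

Set Φ(δ − 2.576) = 0.8; then δ − 2.576 = Φ⁻¹(0.8) = 0.842, giving δ = 3.417.
(Ignoring the negligible lower-tail rejection probability gives the usual closed-form inversion.)
δ = d·√(n/2) ⇒ n = 2(δ/d)² = 2 × (3.417 / 0.91)² = 28.21.
Round up to the next whole unit.

n = 29 per group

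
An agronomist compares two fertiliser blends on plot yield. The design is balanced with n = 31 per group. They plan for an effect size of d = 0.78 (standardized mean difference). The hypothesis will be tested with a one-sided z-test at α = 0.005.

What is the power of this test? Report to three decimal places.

Noncentrality parameter: δ = d·√(n/2) = 0.78 × √(31/2) = 3.0709
Critical value for a one-sided test at α = 0.005: z_α = 2.576.
Power = P(Z > 2.576 − δ) = Φ(0.495) = 0.6897.

Power ≈ 0.690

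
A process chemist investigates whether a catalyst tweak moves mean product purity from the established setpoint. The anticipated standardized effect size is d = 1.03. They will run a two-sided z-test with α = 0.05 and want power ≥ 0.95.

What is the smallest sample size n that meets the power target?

Set Φ(δ − 1.960) = 0.95; then δ − 1.960 = Φ⁻¹(0.95) = 1.645, giving δ = 3.605.
(For δ > 0 the lower-tail rejection region contributes negligibly to power, so the one-term inversion is standard.)
δ = d·√n ⇒ n = (δ/d)² = (3.605 / 1.03)² = 12.25.
Round up to the next whole unit.

n = 13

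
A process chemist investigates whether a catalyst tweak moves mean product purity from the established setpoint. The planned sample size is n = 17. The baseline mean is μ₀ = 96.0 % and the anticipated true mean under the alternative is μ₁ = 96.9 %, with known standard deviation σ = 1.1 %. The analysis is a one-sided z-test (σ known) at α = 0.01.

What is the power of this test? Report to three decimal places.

Power ≈ 0.852

Standardized effect: d = |μ₁ − μ₀| / σ = |96.9 − 96.0| / 1.1 = 0.8182
Noncentrality parameter: δ = d·√n = 0.8182 × √17 = 3.3735
Critical value for a one-sided test at α = 0.01: z_α = 2.326.
Power = Φ(δ − 2.326) = Φ(1.047) = 0.8525.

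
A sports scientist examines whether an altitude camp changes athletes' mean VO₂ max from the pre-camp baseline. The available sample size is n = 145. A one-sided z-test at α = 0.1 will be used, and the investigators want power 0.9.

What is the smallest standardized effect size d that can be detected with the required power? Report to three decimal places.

d ≈ 0.213

Need Φ(δ − 1.282) = 0.9, so δ = 1.282 + 1.282 = 2.563.
δ = d·√n ⇒ d = δ/√n = 2.563/√145 = 0.2129.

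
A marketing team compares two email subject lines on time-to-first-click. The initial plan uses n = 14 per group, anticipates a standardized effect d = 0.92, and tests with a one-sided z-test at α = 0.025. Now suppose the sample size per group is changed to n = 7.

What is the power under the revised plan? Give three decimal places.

With n = 7 per group: δ = d·√(n/2) = 0.92 × √(7/2) = 1.7212. Critical value z_{0.025} = 1.960.
Revised power = Φ(δ − 1.960) = Φ(-0.239) = 0.4056.

Power ≈ 0.406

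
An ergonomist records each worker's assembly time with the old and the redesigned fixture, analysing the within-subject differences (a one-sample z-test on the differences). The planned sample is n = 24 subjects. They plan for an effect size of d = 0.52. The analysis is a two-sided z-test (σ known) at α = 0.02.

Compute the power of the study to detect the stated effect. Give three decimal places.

Noncentrality parameter: δ = d·√n = 0.52 × √24 = 2.5475
Two-sided α = 0.02 → critical value z_{0.01} = 2.326.
Power = Φ(δ − 2.326) + Φ(−δ − 2.326) = Φ(0.221) + Φ(-4.874) = 0.5875 + 0.0000 = 0.5875.

Power ≈ 0.588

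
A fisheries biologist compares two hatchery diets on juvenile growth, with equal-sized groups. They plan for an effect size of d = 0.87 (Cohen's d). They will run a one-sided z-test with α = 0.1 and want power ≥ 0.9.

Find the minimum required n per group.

n = 18 per group

For power 0.9 need Φ(δ − z_{0.1}) = 0.9, so δ = z_{0.1} + z_{0.10} = 1.282 + 1.282 = 2.563.
δ = d·√(n/2) ⇒ n = 2(δ/d)² = 2 × (2.563 / 0.87)² = 17.36.
Rounding up, n = 18 per group.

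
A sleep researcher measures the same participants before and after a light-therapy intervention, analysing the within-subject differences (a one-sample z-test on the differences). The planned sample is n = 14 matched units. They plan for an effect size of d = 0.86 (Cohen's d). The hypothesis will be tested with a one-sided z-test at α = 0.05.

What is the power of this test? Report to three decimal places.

Noncentrality parameter: δ = d·√n = 0.86 × √14 = 3.2178
One-sided α = 0.05 → critical value z_{0.05} = 1.645.
Power = Φ(δ − 1.645) = Φ(1.573) = 0.9421.

Power ≈ 0.942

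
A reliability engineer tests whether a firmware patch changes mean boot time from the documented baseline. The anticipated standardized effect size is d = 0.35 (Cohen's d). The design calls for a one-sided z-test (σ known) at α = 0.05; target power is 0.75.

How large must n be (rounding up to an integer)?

n = 44

Set Φ(δ − 1.645) = 0.75; then δ − 1.645 = Φ⁻¹(0.75) = 0.674, giving δ = 2.319.
δ = d·√n ⇒ n = (δ/d)² = (2.319 / 0.35)² = 43.91.
Round up to the next whole unit.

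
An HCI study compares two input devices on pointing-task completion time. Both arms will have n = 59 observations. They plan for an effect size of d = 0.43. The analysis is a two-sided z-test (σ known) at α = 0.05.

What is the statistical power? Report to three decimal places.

Noncentrality parameter: δ = d·√(n/2) = 0.43 × √(59/2) = 2.3355
Critical value for a two-sided test at α = 0.05: z_{α/2} = 1.960.
Power = Φ(δ − 1.960) + Φ(−δ − 1.960) = Φ(0.376) + Φ(-4.295) = 0.6464 + 0.0000 = 0.6464.

Power ≈ 0.646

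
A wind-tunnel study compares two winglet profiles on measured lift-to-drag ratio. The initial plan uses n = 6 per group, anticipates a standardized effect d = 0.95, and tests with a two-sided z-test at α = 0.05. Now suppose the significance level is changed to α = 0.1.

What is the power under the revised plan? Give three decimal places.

δ = d·√(n/2) = 0.95 × √(6/2) = 1.6454 (unchanged). New critical value: z_{0.05} = 1.645.
Revised power = Φ(δ − 1.645) + Φ(−δ − 1.645) = Φ(0.001) + Φ(-3.290) = 0.5002 + 0.0005 = 0.5007.

Power ≈ 0.501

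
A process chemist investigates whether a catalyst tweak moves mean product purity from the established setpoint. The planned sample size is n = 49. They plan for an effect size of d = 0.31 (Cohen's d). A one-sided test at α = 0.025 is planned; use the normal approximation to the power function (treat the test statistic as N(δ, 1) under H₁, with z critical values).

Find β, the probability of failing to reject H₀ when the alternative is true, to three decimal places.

β ≈ 0.417

Noncentrality parameter: δ = d·√n = 0.31 × √49 = 2.1700
One-sided α = 0.025 → critical value z_{0.025} = 1.960.
Power = P(Z > 1.960 − δ) = Φ(0.210) = 0.5832.
Type II error: β = 1 − power = 1 − 0.5832 = 0.4168.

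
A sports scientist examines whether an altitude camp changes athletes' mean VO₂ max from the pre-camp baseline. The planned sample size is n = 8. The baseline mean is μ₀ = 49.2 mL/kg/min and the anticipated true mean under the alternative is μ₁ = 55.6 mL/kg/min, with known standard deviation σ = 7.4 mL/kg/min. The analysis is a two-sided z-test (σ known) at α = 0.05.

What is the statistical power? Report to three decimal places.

Power ≈ 0.687

Standardized effect: d = |μ₁ − μ₀| / σ = |55.6 − 49.2| / 7.4 = 0.8649
Noncentrality parameter: δ = d·√n = 0.8649 × √8 = 2.4462
Critical value for a two-sided test at α = 0.05: z_{α/2} = 1.960.
Power = Φ(δ − 1.960) + Φ(−δ − 1.960) = Φ(0.486) + Φ(-4.406) = 0.6866 + 0.0000 = 0.6866.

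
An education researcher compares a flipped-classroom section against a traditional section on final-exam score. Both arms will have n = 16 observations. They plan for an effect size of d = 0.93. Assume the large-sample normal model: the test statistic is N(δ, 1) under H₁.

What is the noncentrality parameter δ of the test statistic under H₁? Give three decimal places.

δ ≈ 2.630

δ = d·√(n/2) = 0.93 × √(16/2) = 2.6304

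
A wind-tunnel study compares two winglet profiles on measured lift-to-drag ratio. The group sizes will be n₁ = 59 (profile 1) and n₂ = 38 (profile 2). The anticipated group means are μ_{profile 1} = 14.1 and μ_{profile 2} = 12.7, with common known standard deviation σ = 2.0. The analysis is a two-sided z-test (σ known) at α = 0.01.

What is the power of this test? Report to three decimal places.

Power ≈ 0.785

Standardized effect: d = |μ_{profile 1} − μ_{profile 2}| / σ = |14.1 − 12.7| / 2.0 = 0.7000
Noncentrality parameter: δ = d / √(1/n₁ + 1/n₂) = 0.7000 / √(1/59 + 1/38) = 3.3653
Two-sided α = 0.01 → critical value z_{0.005} = 2.576.
Power = Φ(δ − 2.576) + Φ(−δ − 2.576) = Φ(0.790) + Φ(-5.941) = 0.7851 + 0.0000 = 0.7851.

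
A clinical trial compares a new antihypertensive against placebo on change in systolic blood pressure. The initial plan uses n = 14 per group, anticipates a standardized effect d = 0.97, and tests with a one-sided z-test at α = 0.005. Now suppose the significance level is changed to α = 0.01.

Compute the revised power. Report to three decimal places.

Power ≈ 0.595

δ = d·√(n/2) = 0.97 × √(14/2) = 2.5664 (unchanged). New critical value: z_{0.01} = 2.326.
Revised power = P(Z > 2.326 − δ) = Φ(0.240) = 0.5948.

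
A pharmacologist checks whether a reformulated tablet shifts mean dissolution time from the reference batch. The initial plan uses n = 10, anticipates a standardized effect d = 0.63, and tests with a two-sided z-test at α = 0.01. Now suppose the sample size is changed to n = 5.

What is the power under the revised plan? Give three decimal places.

With n = 5: δ = d·√n = 0.63 × √5 = 1.4087. Critical value z_{0.005} = 2.576.
Revised power = Φ(δ − 2.576) + Φ(−δ − 2.576) = Φ(-1.167) + Φ(-3.985) = 0.1216 + 0.0000 = 0.1216.

Power ≈ 0.122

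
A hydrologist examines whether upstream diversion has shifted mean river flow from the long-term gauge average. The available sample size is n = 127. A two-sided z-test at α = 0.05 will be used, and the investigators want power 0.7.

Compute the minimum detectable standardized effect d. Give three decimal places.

Required noncentrality: δ = z_{0.025} + z_{0.30} = 1.960 + 0.524 = 2.484.
(Lower-tail contribution to power is negligible for δ > 0.)
δ = d·√n ⇒ d = δ/√n = 2.484/√127 = 0.2205.

d ≈ 0.220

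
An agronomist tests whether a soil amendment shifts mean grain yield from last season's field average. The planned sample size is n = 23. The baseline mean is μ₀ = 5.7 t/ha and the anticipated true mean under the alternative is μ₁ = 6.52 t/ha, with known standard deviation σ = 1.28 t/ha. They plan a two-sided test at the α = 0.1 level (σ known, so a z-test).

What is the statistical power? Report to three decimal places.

Power ≈ 0.923

Standardized effect: d = |μ₁ − μ₀| / σ = |6.52 − 5.7| / 1.28 = 0.6406
Noncentrality parameter: λ = d·√n = 0.6406 × √23 = 3.0723
Two-sided α = 0.1 → critical value z_{0.05} = 1.645.
Power = Φ(λ − 1.645) + Φ(−λ − 1.645) = Φ(1.427) + Φ(-4.717) = 0.9233 + 0.0000 = 0.9233.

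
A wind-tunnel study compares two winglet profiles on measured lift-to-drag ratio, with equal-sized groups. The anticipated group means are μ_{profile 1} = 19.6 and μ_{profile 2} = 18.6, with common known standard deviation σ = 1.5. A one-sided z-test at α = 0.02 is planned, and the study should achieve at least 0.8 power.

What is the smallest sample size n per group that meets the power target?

Standardized effect: d = |μ_{profile 1} − μ_{profile 2}| / σ = |19.6 − 18.6| / 1.5 = 0.6667
For power 0.8 need Φ(δ − z_{0.02}) = 0.8, so δ = z_{0.02} + z_{0.20} = 2.054 + 0.842 = 2.895.
δ = d·√(n/2) ⇒ n = 2(δ/d)² = 2 × (2.895 / 0.6667)² = 37.72.
Round up to the next whole unit.

n = 38 per group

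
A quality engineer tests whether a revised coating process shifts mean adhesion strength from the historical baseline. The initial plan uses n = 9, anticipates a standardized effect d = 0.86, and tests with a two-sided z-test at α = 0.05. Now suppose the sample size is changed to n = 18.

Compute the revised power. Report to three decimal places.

With n = 18: δ = d·√n = 0.86 × √18 = 3.6487. Critical value z_{0.025} = 1.960.
Revised power = Φ(δ − 1.960) + Φ(−δ − 1.960) = Φ(1.689) + Φ(-5.609) = 0.9544 + 0.0000 = 0.9544.

Power ≈ 0.954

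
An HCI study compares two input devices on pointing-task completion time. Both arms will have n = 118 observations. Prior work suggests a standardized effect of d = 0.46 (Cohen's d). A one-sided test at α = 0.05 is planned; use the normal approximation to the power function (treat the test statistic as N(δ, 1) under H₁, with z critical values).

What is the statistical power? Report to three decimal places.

Power ≈ 0.971

Noncentrality parameter: δ = d·√(n/2) = 0.46 × √(118/2) = 3.5333
One-sided α = 0.05 → critical value z_{0.05} = 1.645.
Power = Φ(δ − 1.645) = Φ(1.888) = 0.9705.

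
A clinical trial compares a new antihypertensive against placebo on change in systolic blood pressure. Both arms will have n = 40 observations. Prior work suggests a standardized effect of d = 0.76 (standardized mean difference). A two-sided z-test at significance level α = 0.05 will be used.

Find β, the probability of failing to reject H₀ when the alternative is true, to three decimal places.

Noncentrality parameter: δ = d·√(n/2) = 0.76 × √(40/2) = 3.3988
Critical value for a two-sided test at α = 0.05: z_{α/2} = 1.960.
Power = Φ(δ − 1.960) + Φ(−δ − 1.960) = Φ(1.439) + Φ(-5.359) = 0.9249 + 0.0000 = 0.9249.
Type II error: β = 1 − power = 1 − 0.9249 = 0.0751.

β ≈ 0.075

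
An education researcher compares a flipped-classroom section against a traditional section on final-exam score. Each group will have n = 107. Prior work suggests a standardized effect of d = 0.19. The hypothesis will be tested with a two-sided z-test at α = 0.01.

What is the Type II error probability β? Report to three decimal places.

β ≈ 0.882

Noncentrality parameter: δ = d·√(n/2) = 0.19 × √(107/2) = 1.3897
Critical value for a two-sided test at α = 0.01: z_{α/2} = 2.576.
Power = Φ(δ − 2.576) + Φ(−δ − 2.576) = Φ(-1.186) + Φ(-3.966) = 0.1178 + 0.0000 = 0.1178.
Type II error: β = 1 − power = 1 − 0.1178 = 0.8822.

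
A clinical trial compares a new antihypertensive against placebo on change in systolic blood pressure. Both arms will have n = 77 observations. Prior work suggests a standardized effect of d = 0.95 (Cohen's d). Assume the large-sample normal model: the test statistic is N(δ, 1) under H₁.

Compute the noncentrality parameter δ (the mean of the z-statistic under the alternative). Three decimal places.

The noncentrality parameter scales effect size by the design's sample-size factor: δ = d·√(n/2) = 0.95 × √(77/2) = 5.8946

δ ≈ 5.895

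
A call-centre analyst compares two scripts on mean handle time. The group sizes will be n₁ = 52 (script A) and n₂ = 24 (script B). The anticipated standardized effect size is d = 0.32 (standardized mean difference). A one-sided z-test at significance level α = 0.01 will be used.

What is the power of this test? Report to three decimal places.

Noncentrality parameter: δ = d / √(1/n₁ + 1/n₂) = 0.32 / √(1/52 + 1/24) = 1.2967
Critical value for a one-sided test at α = 0.01: z_α = 2.326.
Power = P(Z > 2.326 − δ) = Φ(-1.030) = 0.1516.

Power ≈ 0.152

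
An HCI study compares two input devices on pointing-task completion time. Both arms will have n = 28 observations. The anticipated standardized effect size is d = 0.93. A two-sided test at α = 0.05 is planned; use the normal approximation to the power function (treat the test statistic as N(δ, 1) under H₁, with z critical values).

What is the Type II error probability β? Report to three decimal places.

β ≈ 0.064

Noncentrality parameter: δ = d·√(n/2) = 0.93 × √(28/2) = 3.4797
Critical value for a two-sided test at α = 0.05: z_{α/2} = 1.960.
Power = Φ(δ − 1.960) + Φ(−δ − 1.960) = Φ(1.520) + Φ(-5.440) = 0.9357 + 0.0000 = 0.9357.
Type II error: β = 1 − power = 1 − 0.9357 = 0.0643.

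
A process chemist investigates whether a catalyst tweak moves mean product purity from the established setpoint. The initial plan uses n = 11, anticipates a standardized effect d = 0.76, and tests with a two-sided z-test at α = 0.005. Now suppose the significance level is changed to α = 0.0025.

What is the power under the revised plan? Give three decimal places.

δ = d·√n = 0.76 × √11 = 2.5206 (unchanged). New critical value: z_{0.0013} = 3.023.
Revised power = Φ(δ − 3.023) + Φ(−δ − 3.023) = Φ(-0.503) + Φ(-5.544) = 0.3076 + 0.0000 = 0.3076.

Power ≈ 0.308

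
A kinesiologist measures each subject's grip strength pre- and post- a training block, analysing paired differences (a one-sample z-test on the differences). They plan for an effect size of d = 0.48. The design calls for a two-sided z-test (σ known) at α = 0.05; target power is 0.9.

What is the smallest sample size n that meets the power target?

For power 0.9 need Φ(δ − z_{0.025}) = 0.9, so δ = z_{0.025} + z_{0.10} = 1.960 + 1.282 = 3.242.
(The Φ(−δ − z_{α/2}) term is vanishingly small for δ > 0 and is dropped in the standard sample-size formula.)
δ = d·√n ⇒ n = (δ/d)² = (3.242 / 0.48)² = 45.61.
Rounding up, n = 46.

n = 46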